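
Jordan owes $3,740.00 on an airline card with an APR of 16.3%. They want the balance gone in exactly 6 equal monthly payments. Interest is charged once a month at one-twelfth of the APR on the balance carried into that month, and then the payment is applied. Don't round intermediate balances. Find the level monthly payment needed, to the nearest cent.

Monthly rate r = 16.3%/12 = 1.35833% = 0.0135833.
Level-payment amortization: P = B₀·r / (1 − (1+r)^(−n)) = 3740.00·0.0135833 / (1 − 1.01358^(−6)).
Denominator 1 − (1+r)^(−6) = 0.0777615267.
P = 50.8017 / 0.0777615267 ≈ 653.30.

$653.30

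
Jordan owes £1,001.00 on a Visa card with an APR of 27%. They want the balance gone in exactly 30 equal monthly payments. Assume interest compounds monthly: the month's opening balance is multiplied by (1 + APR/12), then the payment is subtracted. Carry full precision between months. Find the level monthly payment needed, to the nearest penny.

£46.25

Monthly rate r = 27%/12 = 2.25% = 0.0225.
Level-payment amortization: P = B₀·r / (1 − (1+r)^(−n)) = 1001.00·0.0225 / (1 − 1.0225^(−30)).
Denominator 1 − (1+r)^(−30) = 0.487019922.
P = 22.5225 / 0.487019922 ≈ 46.25.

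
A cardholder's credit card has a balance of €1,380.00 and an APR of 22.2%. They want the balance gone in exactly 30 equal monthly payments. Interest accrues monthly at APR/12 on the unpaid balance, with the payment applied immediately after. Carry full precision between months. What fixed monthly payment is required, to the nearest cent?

Monthly rate r = 22.2%/12 = 1.85% = 0.0185.
Level-payment amortization: P = B₀·r / (1 − (1+r)^(−n)) = 1380.00·0.0185 / (1 − 1.0185^(−30)).
Denominator 1 − (1+r)^(−30) = 0.423009052.
P = 25.53 / 0.423009052 ≈ 60.35.

€60.35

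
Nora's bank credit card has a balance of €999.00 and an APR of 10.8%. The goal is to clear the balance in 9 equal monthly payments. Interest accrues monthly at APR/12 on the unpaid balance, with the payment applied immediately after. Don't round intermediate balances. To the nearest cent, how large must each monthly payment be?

Monthly rate r = 10.8%/12 = 0.9% = 0.009.
Level-payment amortization: P = B₀·r / (1 − (1+r)^(−n)) = 999.00·0.009 / (1 − 1.009^(−9)).
Denominator 1 − (1+r)^(−9) = 0.0774721117.
P = 8.991 / 0.0774721117 ≈ 116.05.

€116.05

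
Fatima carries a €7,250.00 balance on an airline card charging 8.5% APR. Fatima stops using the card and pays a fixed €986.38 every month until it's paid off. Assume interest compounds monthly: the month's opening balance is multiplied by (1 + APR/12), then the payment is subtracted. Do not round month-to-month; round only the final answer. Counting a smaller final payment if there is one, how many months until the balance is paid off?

Monthly rate r = 8.5%/12 = 0.708333% = 0.00708333.
Recurrence: B ← B·(1+r) − €986.38.
Month 1: interest €51.35; balance after payment €6,314.97.
Month 2: interest €44.73; balance after payment €5,373.33.
Closed form: n = −ln(1 − rB₀/P)/ln(1+r) = −ln(0.94794)/ln(1.00708) ≈ 7.575, so the balance reaches zero during payment 8.

8 months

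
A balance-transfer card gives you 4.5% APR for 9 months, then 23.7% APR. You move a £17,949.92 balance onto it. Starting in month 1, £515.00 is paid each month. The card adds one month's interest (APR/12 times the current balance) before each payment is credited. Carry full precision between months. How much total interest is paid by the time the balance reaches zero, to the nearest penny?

Promo months 1–9 at r₀ = 4.5%/12 = 0.00375; months 10+ at r₁ = 23.7%/12 = 0.01975.
After month 9: iterate B ← B·(1+r₀) − £515.00 for 9 months → £13,859.76.
Then at r₁ with £515.00/mo: n₂ = −ln(1 − r₁·B/P)/ln(1+r₁) ≈ 38.77 → 39 more payments.
Total paid = 47·£515.00 + £397.63 = £24,602.63; interest = £24,602.63 − £17,949.92 = £6,652.71.

£6,652.71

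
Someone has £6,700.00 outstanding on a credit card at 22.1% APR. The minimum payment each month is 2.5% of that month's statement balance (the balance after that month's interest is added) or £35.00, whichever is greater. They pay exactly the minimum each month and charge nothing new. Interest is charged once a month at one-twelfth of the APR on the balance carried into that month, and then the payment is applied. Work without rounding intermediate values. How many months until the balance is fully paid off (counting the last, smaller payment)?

Monthly rate r = 22.1%/12 = 1.84167% = 0.0184167.
While 2.5% of the post-interest balance exceeds £35.00, each month B ← (B·(1+r))·(1 − 0.025), i.e. B shrinks by the factor (1+r)·0.975 = 0.99296.
This holds for months 1–225. Entering month 226 the balance is £1,365.68; 2.5% of the post-interest balance is now below £35.00, so the flat £35.00 minimum applies from here.
From month 226 a fixed £35.00 at rate r clears £1,365.68 in 70 more payments. Total: 225 + 70 = 295 months.

295 months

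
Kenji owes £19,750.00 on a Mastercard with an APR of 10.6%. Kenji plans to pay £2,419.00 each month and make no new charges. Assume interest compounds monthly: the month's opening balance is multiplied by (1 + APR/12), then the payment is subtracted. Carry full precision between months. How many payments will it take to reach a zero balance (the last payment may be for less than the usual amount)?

9 payments

Monthly rate r = 10.6%/12 = 0.883333% = 0.00883333.
Recurrence: B ← B·(1+r) − £2,419.00.
Month 1: interest £174.46; balance after payment £17,505.46.
Month 2: interest £154.63; balance after payment £15,241.09.
Closed form: n = −ln(1 − rB₀/P)/ln(1+r) = −ln(0.92788)/ln(1.00883) ≈ 8.511, so the balance reaches zero during payment 9.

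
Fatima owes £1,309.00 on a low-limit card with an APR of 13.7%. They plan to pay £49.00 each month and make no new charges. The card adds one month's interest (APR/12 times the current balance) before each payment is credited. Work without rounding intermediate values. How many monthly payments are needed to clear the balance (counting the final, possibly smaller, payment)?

33 months

Monthly rate r = 13.7%/12 = 1.14167% = 0.0114167.
Recurrence: B ← B·(1+r) − £49.00.
Month 1: interest £14.94; balance after payment £1,274.94.
Month 2: interest £14.56; balance after payment £1,240.50.
Closed form: n = −ln(1 − rB₀/P)/ln(1+r) = −ln(0.69501)/ln(1.01142) ≈ 32.050, so the balance reaches zero during payment 33.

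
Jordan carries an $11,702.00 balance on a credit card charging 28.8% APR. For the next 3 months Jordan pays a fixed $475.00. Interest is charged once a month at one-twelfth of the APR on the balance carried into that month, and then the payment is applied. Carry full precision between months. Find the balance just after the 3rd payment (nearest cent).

$11,105.45

Monthly rate r = 28.8%/12 = 2.4% = 0.024.
Each month: B ← B·(1+r) − $475.00.
Month 1: interest $280.85; balance after payment $11,507.85.
Month 2: interest $276.19; balance after payment $11,309.04.
Month 3: interest $271.42; balance after payment $11,105.45.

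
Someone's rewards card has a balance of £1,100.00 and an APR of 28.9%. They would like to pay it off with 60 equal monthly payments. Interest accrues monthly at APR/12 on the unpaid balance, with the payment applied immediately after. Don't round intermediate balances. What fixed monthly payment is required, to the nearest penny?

£34.85

Monthly rate r = 28.9%/12 = 2.40833% = 0.0240833.
Level-payment amortization: P = B₀·r / (1 − (1+r)^(−n)) = 1100.00·0.0240833 / (1 − 1.02408^(−60)).
Denominator 1 − (1+r)^(−60) = 0.760181816.
P = 26.4917 / 0.760181816 ≈ 34.85.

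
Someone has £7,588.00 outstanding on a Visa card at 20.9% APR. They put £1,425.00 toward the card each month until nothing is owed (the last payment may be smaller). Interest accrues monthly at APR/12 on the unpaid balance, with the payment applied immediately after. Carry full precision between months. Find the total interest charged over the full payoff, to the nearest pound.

£447

Monthly rate r = 20.9%/12 = 1.74167% = 0.0174167.
Payoff takes n = ⌈−ln(1 − rB₀/P)/ln(1+r)⌉ = ⌈5.637⌉ = 6 payments; the last is £910.24.
Total paid = 5·£1,425.00 + £910.24 = £8,035.24.
Total interest = total paid − principal = £8,035.24 − £7,588.00 = £447.24.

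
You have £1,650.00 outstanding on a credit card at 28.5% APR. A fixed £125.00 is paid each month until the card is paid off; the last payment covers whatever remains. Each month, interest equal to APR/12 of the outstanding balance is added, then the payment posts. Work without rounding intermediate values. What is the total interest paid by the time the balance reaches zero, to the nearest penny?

Monthly rate r = 28.5%/12 = 2.375% = 0.02375.
Payoff takes n = ⌈−ln(1 − rB₀/P)/ln(1+r)⌉ = ⌈16.025⌉ = 17 payments; the last is £3.19.
Total paid = 16·£125.00 + £3.19 = £2,003.19.
Total interest = total paid − principal = £2,003.19 − £1,650.00 = £353.19.

£353.19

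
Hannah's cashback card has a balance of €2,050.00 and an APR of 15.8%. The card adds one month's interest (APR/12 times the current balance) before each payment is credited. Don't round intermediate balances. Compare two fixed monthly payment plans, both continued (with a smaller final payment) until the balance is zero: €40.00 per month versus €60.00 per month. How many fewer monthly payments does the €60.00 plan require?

Monthly rate r = 15.8%/12 = 1.31667% = 0.0131667.
At €40.00/mo: n = ⌈−ln(1 − rB₀/P)/ln(1+r)⌉ = 86 payments (last €34.97); total interest = total paid − €2,050.00 = €1,384.97.
At €60.00/mo: 46 payments (last €41.14); total interest €691.14.
Payments saved = 86 − 46 = 40.

40 fewer payments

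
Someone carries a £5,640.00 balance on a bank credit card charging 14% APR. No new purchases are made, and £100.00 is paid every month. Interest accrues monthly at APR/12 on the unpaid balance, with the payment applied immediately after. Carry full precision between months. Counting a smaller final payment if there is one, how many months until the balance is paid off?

93 months

Monthly rate r = 14%/12 = 1.16667% = 0.0116667.
Recurrence: B ← B·(1+r) − £100.00.
Month 1: interest £65.80; balance after payment £5,605.80.
Month 2: interest £65.40; balance after payment £5,571.20.
Closed form: n = −ln(1 − rB₀/P)/ln(1+r) = −ln(0.342)/ln(1.01167) ≈ 92.502, so the balance reaches zero during payment 93.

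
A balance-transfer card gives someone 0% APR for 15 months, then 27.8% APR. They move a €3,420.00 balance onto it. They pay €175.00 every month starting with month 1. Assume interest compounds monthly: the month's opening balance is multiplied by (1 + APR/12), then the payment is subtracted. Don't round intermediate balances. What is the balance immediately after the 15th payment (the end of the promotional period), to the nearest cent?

Promo months 1–15 at r₀ = 0%/12 = 0; months 16+ at r₁ = 27.8%/12 = 0.0231667.
After month 15 (no interest yet): B = €3,420.00 − 15·€175.00 = €795.00.

€795.00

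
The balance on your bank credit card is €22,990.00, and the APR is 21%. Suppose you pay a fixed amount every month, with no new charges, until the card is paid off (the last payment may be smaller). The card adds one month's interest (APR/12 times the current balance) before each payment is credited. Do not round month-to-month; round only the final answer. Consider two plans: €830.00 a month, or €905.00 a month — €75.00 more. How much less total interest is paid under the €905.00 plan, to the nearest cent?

€1,050.11

Monthly rate r = 21%/12 = 1.75% = 0.0175.
At €830.00/mo: n = ⌈−ln(1 − rB₀/P)/ln(1+r)⌉ = 39 payments (last €183.70); total interest = total paid − €22,990.00 = €8,733.70.
At €905.00/mo: 34 payments (last €808.59); total interest €7,683.59.
Interest saved = €8,733.70 − €7,683.59 = €1,050.11.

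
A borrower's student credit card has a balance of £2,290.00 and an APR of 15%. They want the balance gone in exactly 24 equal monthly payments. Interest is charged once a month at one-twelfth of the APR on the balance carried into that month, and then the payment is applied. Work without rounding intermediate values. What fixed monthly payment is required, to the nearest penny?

Monthly rate r = 15%/12 = 1.25% = 0.0125.
Level-payment amortization: P = B₀·r / (1 − (1+r)^(−n)) = 2290.00·0.0125 / (1 − 1.0125^(−24)).
Denominator 1 − (1+r)^(−24) = 0.257802931.
P = 28.625 / 0.257802931 ≈ 111.03.

£111.03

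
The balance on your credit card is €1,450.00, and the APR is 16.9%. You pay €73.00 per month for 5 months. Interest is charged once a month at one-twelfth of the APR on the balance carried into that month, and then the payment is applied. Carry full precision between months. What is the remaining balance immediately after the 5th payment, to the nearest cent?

€1,179.59

Monthly rate r = 16.9%/12 = 1.40833% = 0.0140833.
Each month: B ← B·(1+r) − €73.00.
Month 1: interest €20.42; balance after payment €1,397.42.
Month 2: interest €19.68; balance after payment €1,344.10.
Month 3: interest €18.93; balance after payment €1,290.03.
Month 4: interest €18.17; balance after payment €1,235.20.
Month 5: interest €17.40; balance after payment €1,179.59.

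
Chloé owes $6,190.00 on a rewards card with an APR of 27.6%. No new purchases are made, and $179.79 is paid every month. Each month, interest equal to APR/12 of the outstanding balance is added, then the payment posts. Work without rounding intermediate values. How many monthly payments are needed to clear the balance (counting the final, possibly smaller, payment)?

Monthly rate r = 27.6%/12 = 2.3% = 0.023.
Recurrence: B ← B·(1+r) − $179.79.
Month 1: interest $142.37; balance after payment $6,152.58.
Month 2: interest $141.51; balance after payment $6,114.30.
Closed form: n = −ln(1 − rB₀/P)/ln(1+r) = −ln(0.20813)/ln(1.023) ≈ 69.025, so the balance reaches zero during payment 70.

70 months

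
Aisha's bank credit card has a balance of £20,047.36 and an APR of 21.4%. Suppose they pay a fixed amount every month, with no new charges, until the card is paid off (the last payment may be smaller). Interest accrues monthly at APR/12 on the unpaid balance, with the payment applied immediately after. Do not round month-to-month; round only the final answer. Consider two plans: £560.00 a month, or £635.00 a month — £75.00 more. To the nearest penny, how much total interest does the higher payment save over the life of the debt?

£2,488.55

Monthly rate r = 21.4%/12 = 1.78333% = 0.0178333.
At £560.00/mo: n = ⌈−ln(1 − rB₀/P)/ln(1+r)⌉ = 58 payments (last £308.85); total interest = total paid − £20,047.36 = £12,181.49.
At £635.00/mo: 47 payments (last £530.30); total interest £9,692.94.
Interest saved = £12,181.49 − £9,692.94 = £2,488.55.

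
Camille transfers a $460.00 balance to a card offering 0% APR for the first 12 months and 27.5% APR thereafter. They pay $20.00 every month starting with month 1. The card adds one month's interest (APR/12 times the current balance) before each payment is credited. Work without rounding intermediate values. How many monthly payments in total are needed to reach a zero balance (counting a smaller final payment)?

Promo months 1–12 at r₀ = 0%/12 = 0; months 13+ at r₁ = 27.5%/12 = 0.0229167.
After month 12 (no interest yet): B = $460.00 − 12·$20.00 = $220.00.
Then at r₁ with $20.00/mo: n₂ = −ln(1 − r₁·B/P)/ln(1+r₁) ≈ 12.82 → 13 more payments.

25 months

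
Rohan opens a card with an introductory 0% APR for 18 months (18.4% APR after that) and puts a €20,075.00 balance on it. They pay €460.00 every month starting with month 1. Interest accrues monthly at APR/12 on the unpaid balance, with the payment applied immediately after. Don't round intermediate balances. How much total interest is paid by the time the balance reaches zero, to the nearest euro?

Promo months 1–18 at r₀ = 0%/12 = 0; months 19+ at r₁ = 18.4%/12 = 0.0153333.
After month 18 (no interest yet): B = €20,075.00 − 18·€460.00 = €11,795.00.
Then at r₁ with €460.00/mo: n₂ = −ln(1 − r₁·B/P)/ln(1+r₁) ≈ 32.83 → 33 more payments.
Total paid = 50·€460.00 + €380.13 = €23,380.13; interest = €23,380.13 − €20,075.00 = €3,305.13.

€3,305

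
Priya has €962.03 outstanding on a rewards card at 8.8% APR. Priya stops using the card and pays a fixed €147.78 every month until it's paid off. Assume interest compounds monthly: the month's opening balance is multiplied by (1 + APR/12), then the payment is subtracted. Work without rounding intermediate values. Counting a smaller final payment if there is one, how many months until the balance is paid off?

7 months

Monthly rate r = 8.8%/12 = 0.733333% = 0.00733333.
Recurrence: B ← B·(1+r) − €147.78.
Month 1: interest €7.05; balance after payment €821.30.
Month 2: interest €6.02; balance after payment €679.55.
Closed form: n = −ln(1 − rB₀/P)/ln(1+r) = −ln(0.95226)/ln(1.00733) ≈ 6.695, so the balance reaches zero during payment 7.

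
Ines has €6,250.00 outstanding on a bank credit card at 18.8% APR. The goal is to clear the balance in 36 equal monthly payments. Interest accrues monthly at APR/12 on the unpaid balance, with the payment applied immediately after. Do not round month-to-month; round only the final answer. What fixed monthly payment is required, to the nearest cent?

Monthly rate r = 18.8%/12 = 1.56667% = 0.0156667.
Level-payment amortization: P = B₀·r / (1 − (1+r)^(−n)) = 6250.00·0.0156667 / (1 − 1.01567^(−36)).
Denominator 1 − (1+r)^(−36) = 0.428578183.
P = 97.9167 / 0.428578183 ≈ 228.47.

€228.47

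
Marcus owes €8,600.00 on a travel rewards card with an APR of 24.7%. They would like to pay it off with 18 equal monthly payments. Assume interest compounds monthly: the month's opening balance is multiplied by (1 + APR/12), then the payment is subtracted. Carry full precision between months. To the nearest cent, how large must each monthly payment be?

€576.58

Monthly rate r = 24.7%/12 = 2.05833% = 0.0205833.
Level-payment amortization: P = B₀·r / (1 − (1+r)^(−n)) = 8600.00·0.0205833 / (1 − 1.02058^(−18)).
Denominator 1 − (1+r)^(−18) = 0.307009138.
P = 177.017 / 0.307009138 ≈ 576.58.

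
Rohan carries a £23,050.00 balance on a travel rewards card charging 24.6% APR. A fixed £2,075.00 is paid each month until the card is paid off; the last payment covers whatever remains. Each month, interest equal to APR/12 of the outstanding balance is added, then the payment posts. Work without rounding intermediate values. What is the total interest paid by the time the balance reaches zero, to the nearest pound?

Monthly rate r = 24.6%/12 = 2.05% = 0.0205.
Payoff takes n = ⌈−ln(1 − rB₀/P)/ln(1+r)⌉ = ⌈12.734⌉ = 13 payments; the last is £1,527.62.
Total paid = 12·£2,075.00 + £1,527.62 = £26,427.62.
Total interest = total paid − principal = £26,427.62 − £23,050.00 = £3,377.62.

£3,378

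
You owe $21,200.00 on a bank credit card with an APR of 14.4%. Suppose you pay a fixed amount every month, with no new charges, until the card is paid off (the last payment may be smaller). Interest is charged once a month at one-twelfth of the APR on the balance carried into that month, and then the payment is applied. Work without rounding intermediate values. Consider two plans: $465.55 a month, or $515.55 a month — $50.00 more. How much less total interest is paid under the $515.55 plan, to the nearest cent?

Monthly rate r = 14.4%/12 = 1.2% = 0.012.
At $465.55/mo: n = ⌈−ln(1 − rB₀/P)/ln(1+r)⌉ = 67 payments (last $131.89); total interest = total paid − $21,200.00 = $9,658.19.
At $515.55/mo: 58 payments (last $9.16); total interest $8,195.51.
Interest saved = $9,658.19 − $8,195.51 = $1,462.68.

$1,462.68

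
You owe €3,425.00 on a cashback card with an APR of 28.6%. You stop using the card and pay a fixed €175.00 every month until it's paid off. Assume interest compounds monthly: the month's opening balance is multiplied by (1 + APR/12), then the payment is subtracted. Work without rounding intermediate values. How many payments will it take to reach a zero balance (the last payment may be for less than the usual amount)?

27 months

Monthly rate r = 28.6%/12 = 2.38333% = 0.0238333.
Recurrence: B ← B·(1+r) − €175.00.
Month 1: interest €81.63; balance after payment €3,331.63.
Month 2: interest €79.40; balance after payment €3,236.03.
Closed form: n = −ln(1 − rB₀/P)/ln(1+r) = −ln(0.53355)/ln(1.02383) ≈ 26.671, so the balance reaches zero during payment 27.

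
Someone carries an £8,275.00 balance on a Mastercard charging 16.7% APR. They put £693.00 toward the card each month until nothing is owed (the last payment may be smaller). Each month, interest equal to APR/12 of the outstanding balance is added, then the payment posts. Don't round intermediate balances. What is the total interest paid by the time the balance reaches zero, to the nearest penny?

Monthly rate r = 16.7%/12 = 1.39167% = 0.0139167.
Payoff takes n = ⌈−ln(1 − rB₀/P)/ln(1+r)⌉ = ⌈13.149⌉ = 14 payments; the last is £104.12.
Total paid = 13·£693.00 + £104.12 = £9,113.12.
Total interest = total paid − principal = £9,113.12 − £8,275.00 = £838.12.

£838.12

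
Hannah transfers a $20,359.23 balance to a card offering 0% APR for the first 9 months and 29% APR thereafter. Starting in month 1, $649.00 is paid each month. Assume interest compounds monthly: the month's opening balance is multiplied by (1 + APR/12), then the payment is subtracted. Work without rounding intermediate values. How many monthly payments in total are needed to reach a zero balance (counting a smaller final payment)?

Promo months 1–9 at r₀ = 0%/12 = 0; months 10+ at r₁ = 29%/12 = 0.0241667.
After month 9 (no interest yet): B = $20,359.23 − 9·$649.00 = $14,518.23.
Then at r₁ with $649.00/mo: n₂ = −ln(1 − r₁·B/P)/ln(1+r₁) ≈ 32.57 → 33 more payments.

42 payments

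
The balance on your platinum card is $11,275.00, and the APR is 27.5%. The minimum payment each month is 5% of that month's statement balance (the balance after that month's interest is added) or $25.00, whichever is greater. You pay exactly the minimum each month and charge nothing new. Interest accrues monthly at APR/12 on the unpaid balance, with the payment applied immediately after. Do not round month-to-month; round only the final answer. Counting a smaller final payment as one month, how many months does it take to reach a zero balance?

Monthly rate r = 27.5%/12 = 2.29167% = 0.0229167.
While 5% of the post-interest balance exceeds $25.00, each month B ← (B·(1+r))·(1 − 0.05), i.e. B shrinks by the factor (1+r)·0.95 = 0.97177.
This holds for months 1–110. Entering month 111 the balance is $483.22; 5% of the post-interest balance is now below $25.00, so the flat $25.00 minimum applies from here.
From month 111 a fixed $25.00 at rate r clears $483.22 in 26 more payments. Total: 110 + 26 = 136 months.

136 months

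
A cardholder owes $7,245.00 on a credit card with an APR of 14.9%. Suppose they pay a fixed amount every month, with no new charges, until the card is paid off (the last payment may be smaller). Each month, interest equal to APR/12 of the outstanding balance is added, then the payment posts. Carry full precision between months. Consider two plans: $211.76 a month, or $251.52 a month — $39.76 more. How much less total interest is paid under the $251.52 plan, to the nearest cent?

$468.75

Monthly rate r = 14.9%/12 = 1.24167% = 0.0124167.
At $211.76/mo: n = ⌈−ln(1 − rB₀/P)/ln(1+r)⌉ = 45 payments (last $173.40); total interest = total paid − $7,245.00 = $2,245.84.
At $251.52/mo: 36 payments (last $218.89); total interest $1,777.09.
Interest saved = $2,245.84 − $1,777.09 = $468.75.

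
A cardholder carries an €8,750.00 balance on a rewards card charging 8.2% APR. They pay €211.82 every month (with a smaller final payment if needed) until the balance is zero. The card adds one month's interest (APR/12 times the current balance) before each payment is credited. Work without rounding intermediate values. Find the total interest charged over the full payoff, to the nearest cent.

€1,566.36

Monthly rate r = 8.2%/12 = 0.683333% = 0.00683333.
Payoff takes n = ⌈−ln(1 − rB₀/P)/ln(1+r)⌉ = ⌈48.703⌉ = 49 payments; the last is €149.00.
Total paid = 48·€211.82 + €149.00 = €10,316.36.
Total interest = total paid − principal = €10,316.36 − €8,750.00 = €1,566.36.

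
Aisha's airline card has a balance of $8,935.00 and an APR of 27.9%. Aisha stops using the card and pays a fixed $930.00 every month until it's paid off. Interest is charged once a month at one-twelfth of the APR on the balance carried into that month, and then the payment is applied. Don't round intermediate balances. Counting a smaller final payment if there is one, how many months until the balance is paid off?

11 payments

Monthly rate r = 27.9%/12 = 2.325% = 0.02325.
Recurrence: B ← B·(1+r) − $930.00.
Month 1: interest $207.74; balance after payment $8,212.74.
Month 2: interest $190.95; balance after payment $7,473.68.
Closed form: n = −ln(1 − rB₀/P)/ln(1+r) = −ln(0.77663)/ln(1.02325) ≈ 10.999, so the balance reaches zero during payment 11.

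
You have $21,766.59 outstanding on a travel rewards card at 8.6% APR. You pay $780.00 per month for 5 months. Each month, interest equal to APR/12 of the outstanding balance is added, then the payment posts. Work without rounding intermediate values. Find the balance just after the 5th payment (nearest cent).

$18,601.52

Monthly rate r = 8.6%/12 = 0.716667% = 0.00716667.
Each month: B ← B·(1+r) − $780.00.
Month 1: interest $155.99; balance after payment $21,142.58.
Month 2: interest $151.52; balance after payment $20,514.11.
Month 3: interest $147.02; balance after payment $19,881.12.
Month 4: interest $142.48; balance after payment $19,243.60.
Month 5: interest $137.91; balance after payment $18,601.52.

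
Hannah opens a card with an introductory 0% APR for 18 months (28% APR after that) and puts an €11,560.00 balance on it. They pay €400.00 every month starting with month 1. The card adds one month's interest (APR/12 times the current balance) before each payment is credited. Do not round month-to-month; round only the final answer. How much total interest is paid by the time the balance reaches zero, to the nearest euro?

Promo months 1–18 at r₀ = 0%/12 = 0; months 19+ at r₁ = 28%/12 = 0.0233333.
After month 18 (no interest yet): B = €11,560.00 − 18·€400.00 = €4,360.00.
Then at r₁ with €400.00/mo: n₂ = −ln(1 − r₁·B/P)/ln(1+r₁) ≈ 12.72 → 13 more payments.
Total paid = 30·€400.00 + €290.42 = €12,290.42; interest = €12,290.42 − €11,560.00 = €730.42.

€730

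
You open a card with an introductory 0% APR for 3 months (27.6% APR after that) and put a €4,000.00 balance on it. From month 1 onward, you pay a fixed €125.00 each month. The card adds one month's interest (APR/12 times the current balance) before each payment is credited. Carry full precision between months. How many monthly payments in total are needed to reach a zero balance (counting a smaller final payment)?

Promo months 1–3 at r₀ = 0%/12 = 0; months 4+ at r₁ = 27.6%/12 = 0.023.
After month 3 (no interest yet): B = €4,000.00 − 3·€125.00 = €3,625.00.
Then at r₁ with €125.00/mo: n₂ = −ln(1 − r₁·B/P)/ln(1+r₁) ≈ 48.36 → 49 more payments.

52 payments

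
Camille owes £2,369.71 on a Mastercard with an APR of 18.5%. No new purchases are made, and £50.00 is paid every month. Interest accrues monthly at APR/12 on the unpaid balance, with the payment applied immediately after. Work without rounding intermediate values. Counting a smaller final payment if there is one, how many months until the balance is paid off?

86 months

Monthly rate r = 18.5%/12 = 1.54167% = 0.0154167.
Recurrence: B ← B·(1+r) − £50.00.
Month 1: interest £36.53; balance after payment £2,356.24.
Month 2: interest £36.33; balance after payment £2,342.57.
Closed form: n = −ln(1 − rB₀/P)/ln(1+r) = −ln(0.26934)/ln(1.01542) ≈ 85.743, so the balance reaches zero during payment 86.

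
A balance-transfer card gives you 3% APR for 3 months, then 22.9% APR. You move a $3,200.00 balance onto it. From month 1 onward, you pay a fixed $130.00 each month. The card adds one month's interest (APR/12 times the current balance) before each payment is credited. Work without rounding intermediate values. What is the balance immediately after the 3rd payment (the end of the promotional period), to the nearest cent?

$2,833.08

Promo months 1–3 at r₀ = 3%/12 = 0.0025; months 4+ at r₁ = 22.9%/12 = 0.0190833.
After month 3: iterate B ← B·(1+r₀) − $130.00 for 3 months → $2,833.08.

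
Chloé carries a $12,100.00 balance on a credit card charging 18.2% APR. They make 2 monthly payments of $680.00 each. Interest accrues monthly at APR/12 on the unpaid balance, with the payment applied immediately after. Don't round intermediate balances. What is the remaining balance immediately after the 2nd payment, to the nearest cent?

Monthly rate r = 18.2%/12 = 1.51667% = 0.0151667.
Each month: B ← B·(1+r) − $680.00.
Month 1: interest $183.52; balance after payment $11,603.52.
Month 2: interest $175.99; balance after payment $11,099.50.

$11,099.50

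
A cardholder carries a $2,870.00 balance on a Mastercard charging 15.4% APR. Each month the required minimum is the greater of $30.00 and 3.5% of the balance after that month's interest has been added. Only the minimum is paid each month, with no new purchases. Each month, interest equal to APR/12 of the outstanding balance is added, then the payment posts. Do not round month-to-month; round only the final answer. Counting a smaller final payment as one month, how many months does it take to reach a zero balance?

89 months

Monthly rate r = 15.4%/12 = 1.28333% = 0.0128333.
While 3.5% of the post-interest balance exceeds $30.00, each month B ← (B·(1+r))·(1 − 0.035), i.e. B shrinks by the factor (1+r)·0.965 = 0.97738.
This holds for months 1–54. Entering month 55 the balance is $834.46; 3.5% of the post-interest balance is now below $30.00, so the flat $30.00 minimum applies from here.
From month 55 a fixed $30.00 at rate r clears $834.46 in 35 more payments. Total: 54 + 35 = 89 months.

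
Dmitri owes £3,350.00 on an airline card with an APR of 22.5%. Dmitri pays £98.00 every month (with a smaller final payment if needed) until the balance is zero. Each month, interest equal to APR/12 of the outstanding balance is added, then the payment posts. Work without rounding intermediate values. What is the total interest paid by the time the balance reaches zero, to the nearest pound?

£2,054

Monthly rate r = 22.5%/12 = 1.875% = 0.01875.
Payoff takes n = ⌈−ln(1 − rB₀/P)/ln(1+r)⌉ = ⌈55.139⌉ = 56 payments; the last is £13.70.
Total paid = 55·£98.00 + £13.70 = £5,403.70.
Total interest = total paid − principal = £5,403.70 − £3,350.00 = £2,053.70.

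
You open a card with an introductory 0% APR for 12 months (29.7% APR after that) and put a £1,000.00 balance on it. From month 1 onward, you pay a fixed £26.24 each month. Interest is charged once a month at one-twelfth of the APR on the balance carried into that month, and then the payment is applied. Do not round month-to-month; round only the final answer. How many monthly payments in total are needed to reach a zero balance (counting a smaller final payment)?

Promo months 1–12 at r₀ = 0%/12 = 0; months 13+ at r₁ = 29.7%/12 = 0.02475.
After month 12 (no interest yet): B = £1,000.00 − 12·£26.24 = £685.12.
Then at r₁ with £26.24/mo: n₂ = −ln(1 − r₁·B/P)/ln(1+r₁) ≈ 42.50 → 43 more payments.

55 months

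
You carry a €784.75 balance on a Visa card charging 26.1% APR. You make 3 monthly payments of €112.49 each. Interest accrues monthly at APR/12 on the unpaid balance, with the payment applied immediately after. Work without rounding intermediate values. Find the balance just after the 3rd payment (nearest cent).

Monthly rate r = 26.1%/12 = 2.175% = 0.02175.
Each month: B ← B·(1+r) − €112.49.
Month 1: interest €17.07; balance after payment €689.33.
Month 2: interest €14.99; balance after payment €591.83.
Month 3: interest €12.87; balance after payment €492.21.

€492.21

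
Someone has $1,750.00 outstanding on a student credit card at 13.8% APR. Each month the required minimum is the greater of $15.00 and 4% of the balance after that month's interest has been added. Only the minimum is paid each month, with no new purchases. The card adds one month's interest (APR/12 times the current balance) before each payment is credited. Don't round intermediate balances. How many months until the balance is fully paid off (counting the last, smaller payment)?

83 months

Monthly rate r = 13.8%/12 = 1.15% = 0.0115.
While 4% of the post-interest balance exceeds $15.00, each month B ← (B·(1+r))·(1 − 0.04), i.e. B shrinks by the factor (1+r)·0.96 = 0.97104.
This holds for months 1–53. Entering month 54 the balance is $368.64; 4% of the post-interest balance is now below $15.00, so the flat $15.00 minimum applies from here.
From month 54 a fixed $15.00 at rate r clears $368.64 in 30 more payments. Total: 53 + 30 = 83 months.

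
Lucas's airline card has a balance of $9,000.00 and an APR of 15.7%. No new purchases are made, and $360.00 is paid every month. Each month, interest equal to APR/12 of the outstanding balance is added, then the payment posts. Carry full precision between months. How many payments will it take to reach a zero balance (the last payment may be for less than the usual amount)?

31 months

Monthly rate r = 15.7%/12 = 1.30833% = 0.0130833.
Recurrence: B ← B·(1+r) − $360.00.
Month 1: interest $117.75; balance after payment $8,757.75.
Month 2: interest $114.58; balance after payment $8,512.33.
Closed form: n = −ln(1 − rB₀/P)/ln(1+r) = −ln(0.67292)/ln(1.01308) ≈ 30.475, so the balance reaches zero during payment 31.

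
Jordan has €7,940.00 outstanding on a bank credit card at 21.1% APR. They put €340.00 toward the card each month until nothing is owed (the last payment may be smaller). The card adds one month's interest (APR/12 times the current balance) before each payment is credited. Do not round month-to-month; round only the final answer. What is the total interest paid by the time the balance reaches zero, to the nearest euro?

€2,373

Monthly rate r = 21.1%/12 = 1.75833% = 0.0175833.
Payoff takes n = ⌈−ln(1 − rB₀/P)/ln(1+r)⌉ = ⌈30.331⌉ = 31 payments; the last is €113.25.
Total paid = 30·€340.00 + €113.25 = €10,313.25.
Total interest = total paid − principal = €10,313.25 − €7,940.00 = €2,373.25.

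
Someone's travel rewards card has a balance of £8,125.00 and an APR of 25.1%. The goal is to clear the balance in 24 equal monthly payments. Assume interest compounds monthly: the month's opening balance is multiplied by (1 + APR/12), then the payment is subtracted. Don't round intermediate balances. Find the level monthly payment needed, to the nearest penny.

Monthly rate r = 25.1%/12 = 2.09167% = 0.0209167.
Level-payment amortization: P = B₀·r / (1 − (1+r)^(−n)) = 8125.00·0.0209167 / (1 − 1.02092^(−24)).
Denominator 1 − (1+r)^(−24) = 0.391538718.
P = 169.948 / 0.391538718 ≈ 434.05.

£434.05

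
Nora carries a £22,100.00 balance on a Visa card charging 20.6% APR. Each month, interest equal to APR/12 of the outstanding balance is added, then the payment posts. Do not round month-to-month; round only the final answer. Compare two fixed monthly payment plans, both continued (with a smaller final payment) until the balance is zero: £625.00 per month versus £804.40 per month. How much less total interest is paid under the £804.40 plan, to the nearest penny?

£4,144.09

Monthly rate r = 20.6%/12 = 1.71667% = 0.0171667.
At £625.00/mo: n = ⌈−ln(1 − rB₀/P)/ln(1+r)⌉ = 55 payments (last £545.74); total interest = total paid − £22,100.00 = £12,195.74.
At £804.40/mo: 38 payments (last £388.85); total interest £8,051.65.
Interest saved = £12,195.74 − £8,051.65 = £4,144.09.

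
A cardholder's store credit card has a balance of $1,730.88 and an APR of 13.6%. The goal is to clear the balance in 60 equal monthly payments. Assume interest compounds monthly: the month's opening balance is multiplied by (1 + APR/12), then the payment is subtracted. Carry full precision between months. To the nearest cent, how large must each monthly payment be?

$39.92

Monthly rate r = 13.6%/12 = 1.13333% = 0.0113333.
Level-payment amortization: P = B₀·r / (1 − (1+r)^(−n)) = 1730.88·0.0113333 / (1 − 1.01133^(−60)).
Denominator 1 − (1+r)^(−60) = 0.491441759.
P = 19.6166 / 0.491441759 ≈ 39.92.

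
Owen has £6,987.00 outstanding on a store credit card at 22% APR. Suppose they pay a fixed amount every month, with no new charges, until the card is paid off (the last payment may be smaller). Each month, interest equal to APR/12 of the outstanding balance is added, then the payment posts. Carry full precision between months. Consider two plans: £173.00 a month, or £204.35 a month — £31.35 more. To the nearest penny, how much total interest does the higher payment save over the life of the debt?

£1,755.51

Monthly rate r = 22%/12 = 1.83333% = 0.0183333.
At £173.00/mo: n = ⌈−ln(1 − rB₀/P)/ln(1+r)⌉ = 75 payments (last £41.82); total interest = total paid − £6,987.00 = £5,856.82.
At £204.35/mo: 55 payments (last £53.41); total interest £4,101.31.
Interest saved = £5,856.82 − £4,101.31 = £1,755.51.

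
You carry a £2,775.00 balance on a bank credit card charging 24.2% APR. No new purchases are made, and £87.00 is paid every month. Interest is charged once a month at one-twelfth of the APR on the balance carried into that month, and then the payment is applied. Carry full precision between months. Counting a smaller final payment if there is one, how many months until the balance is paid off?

Monthly rate r = 24.2%/12 = 2.01667% = 0.0201667.
Recurrence: B ← B·(1+r) − £87.00.
Month 1: interest £55.96; balance after payment £2,743.96.
Month 2: interest £55.34; balance after payment £2,712.30.
Closed form: n = −ln(1 − rB₀/P)/ln(1+r) = −ln(0.35675)/ln(1.02017) ≈ 51.623, so the balance reaches zero during payment 52.

52 months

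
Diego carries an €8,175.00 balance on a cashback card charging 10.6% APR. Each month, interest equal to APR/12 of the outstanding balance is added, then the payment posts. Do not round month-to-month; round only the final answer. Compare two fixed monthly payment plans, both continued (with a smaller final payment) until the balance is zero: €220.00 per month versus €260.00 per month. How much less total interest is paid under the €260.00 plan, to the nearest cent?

€333.46

Monthly rate r = 10.6%/12 = 0.883333% = 0.00883333.
At €220.00/mo: n = ⌈−ln(1 − rB₀/P)/ln(1+r)⌉ = 46 payments (last €52.65); total interest = total paid − €8,175.00 = €1,777.65.
At €260.00/mo: 37 payments (last €259.19); total interest €1,444.19.
Interest saved = €1,777.65 − €1,444.19 = €333.46.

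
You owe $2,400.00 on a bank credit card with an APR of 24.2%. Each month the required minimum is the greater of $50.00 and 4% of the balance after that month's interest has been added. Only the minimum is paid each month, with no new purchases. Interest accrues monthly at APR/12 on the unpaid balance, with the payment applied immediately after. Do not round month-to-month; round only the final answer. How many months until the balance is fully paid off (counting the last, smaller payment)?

67 months

Monthly rate r = 24.2%/12 = 2.01667% = 0.0201667.
While 4% of the post-interest balance exceeds $50.00, each month B ← (B·(1+r))·(1 − 0.04), i.e. B shrinks by the factor (1+r)·0.96 = 0.97936.
This holds for months 1–33. Entering month 34 the balance is $1,205.89; 4% of the post-interest balance is now below $50.00, so the flat $50.00 minimum applies from here.
From month 34 a fixed $50.00 at rate r clears $1,205.89 in 34 more payments. Total: 33 + 34 = 67 months.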